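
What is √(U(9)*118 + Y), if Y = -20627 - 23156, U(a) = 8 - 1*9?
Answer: I*√43901 ≈ 209.53*I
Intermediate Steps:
U(a) = -1 (U(a) = 8 - 9 = -1)
Y = -43783
√(U(9)*118 + Y) = √(-1*118 - 43783) = √(-118 - 43783) = √(-43901) = I*√43901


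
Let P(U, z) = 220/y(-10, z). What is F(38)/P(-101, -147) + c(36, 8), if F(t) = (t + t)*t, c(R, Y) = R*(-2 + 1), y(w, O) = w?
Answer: -1840/11 ≈ -167.27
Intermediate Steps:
c(R, Y) = -R (c(R, Y) = R*(-1) = -R)
P(U, z) = -22 (P(U, z) = 220/(-10) = 220*(-⅒) = -22)
F(t) = 2*t² (F(t) = (2*t)*t = 2*t²)
F(38)/P(-101, -147) + c(36, 8) = (2*38²)/(-22) - 1*36 = (2*1444)*(-1/22) - 36 = 2888*(-1/22) - 36 = -1444/11 - 36 = -1840/11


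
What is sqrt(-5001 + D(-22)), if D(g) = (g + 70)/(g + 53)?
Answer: I*sqrt(4804473)/31 ≈ 70.707*I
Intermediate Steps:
D(g) = (70 + g)/(53 + g)
sqrt(-5001 + D(-22)) = sqrt(-5001 + (70 - 22)/(53 - 22)) = sqrt(-5001 + 48/31) = sqrt(-154983/31) = I*sqrt(4804473)/31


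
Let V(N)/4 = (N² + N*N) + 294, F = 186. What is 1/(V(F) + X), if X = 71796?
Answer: 1/349740 ≈ 2.8593e-6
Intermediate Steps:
V(N) = 1176 + 8*N² (V(N) = 4*((N² + N*N) + 294) = 4*((N² + N²) + 294) = 4*(2*N² + 294) = 4*(294 + 2*N²) = 1176 + 8*N²)
1/(V(F) + X) = 1/((1176 + 8*186²) + 71796) = 1/((1176 + 8*34596) + 71796) = 1/((1176 + 276768) + 71796) = 1/(277944 + 71796) = 1/349740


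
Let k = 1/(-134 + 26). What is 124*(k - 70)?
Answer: -234391/27 ≈ -8681.1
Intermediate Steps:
k = -1/108 (k = 1/(-108) = -1/108 ≈ -0.0092593)
124*(k - 70) = 124*(-1/108 - 70) = 124*(-7561/108) = -234391/27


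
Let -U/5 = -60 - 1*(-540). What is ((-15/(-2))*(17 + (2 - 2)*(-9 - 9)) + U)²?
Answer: 20657025/4 ≈ 5.1643e+6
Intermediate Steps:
U = -2400 (U = -5*(-60 - 1*(-540)) = -5*(-60 + 540) = -5*480 = -2400)
((-15/(-2))*(17 + (2 - 2)*(-9 - 9)) + U)² = ((-15/(-2))*(17 + (2 - 2)*(-9 - 9)) - 2400)² = ((-15*(-½))*(17 + 0*(-18)) - 2400)² = (15*(17 + 0)/2 - 2400)² = ((15/2)*17 - 2400)² = (255/2 - 2400)² = (-4545/2)² = 20657025/4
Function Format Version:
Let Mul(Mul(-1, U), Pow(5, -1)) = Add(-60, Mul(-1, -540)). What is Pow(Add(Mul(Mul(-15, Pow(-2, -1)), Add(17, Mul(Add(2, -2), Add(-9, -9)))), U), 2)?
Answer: Rational(20657025, 4) ≈ 5.1643e+6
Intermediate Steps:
U = -2400 (U = Mul(-5, Add(-60, Mul(-1, -540))) = Mul(-5, Add(-60, 540)) = Mul(-5, 480) = -2400)
Pow(Add(Mul(Mul(-15, Pow(-2, -1)), Add(17, Mul(Add(2, -2), Add(-9, -9)))), U), 2) = Pow(Add(Mul(Mul(-15, Pow(-2, -1)), Add(17, Mul(Add(2, -2), Add(-9, -9)))), -2400), 2) = Pow(Add(Mul(Mul(-15, Rational(-1, 2)), Add(17, Mul(0, -18))), -2400), 2) = Pow(Add(Mul(Rational(15, 2), Add(17, 0)), -2400), 2) = Pow(Add(Mul(Rational(15, 2), 17), -2400), 2) = Pow(Add(Rational(255, 2), -2400), 2) = Pow(Rational(-4545, 2), 2) = Rational(20657025, 4)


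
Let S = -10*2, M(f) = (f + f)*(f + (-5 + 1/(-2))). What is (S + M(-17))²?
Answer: 555025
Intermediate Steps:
M(f) = 2*f*(-11/2 + f) (M(f) = (2*f)*(f + (-5 - ½)) = (2*f)*(f - 11/2) = (2*f)*(-11/2 + f) = 2*f*(-11/2 + f))
S = -20
(S + M(-17))² = (-20 - 17*(-11 + 2*(-17)))² = (-20 - 17*(-11 - 34))² = (-20 - 17*(-45))² = (-20 + 765)² = 745² = 555025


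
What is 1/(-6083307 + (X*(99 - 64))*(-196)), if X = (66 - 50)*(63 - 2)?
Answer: -1/12778667 ≈ -7.8255e-8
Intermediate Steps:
X = 976 (X = 16*61 = 976)
1/(-6083307 + (X*(99 - 64))*(-196)) = 1/(-6083307 + (976*(99 - 64))*(-196)) = 1/(-6083307 + (976*35)*(-196)) = 1/(-6083307 + 34160*(-196)) = 1/(-6083307 - 6695360) = 1/(-12778667) = -1/12778667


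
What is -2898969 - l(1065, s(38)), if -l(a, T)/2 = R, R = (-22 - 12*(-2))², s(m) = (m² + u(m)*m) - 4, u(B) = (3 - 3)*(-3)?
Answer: -2898961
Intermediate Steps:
u(B) = 0 (u(B) = 0*(-3) = 0)
s(m) = -4 + m² (s(m) = (m² + 0*m) - 4 = (m² + 0) - 4 = m² - 4 = -4 + m²)
R = 4 (R = (-22 + 24)² = 2² = 4)
l(a, T) = -8 (l(a, T) = -2*4 = -8)
-2898969 - l(1065, s(38)) = -2898969 - 1*(-8) = -2898969 + 8 = -2898961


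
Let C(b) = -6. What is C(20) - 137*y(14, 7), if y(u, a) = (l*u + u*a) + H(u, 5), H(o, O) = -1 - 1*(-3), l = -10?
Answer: 5474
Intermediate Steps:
H(o, O) = 2 (H(o, O) = -1 + 3 = 2)
y(u, a) = 2 - 10*u + a*u (y(u, a) = (-10*u + u*a) + 2 = (-10*u + a*u) + 2 = 2 - 10*u + a*u)
C(20) - 137*y(14, 7) = -6 - 137*(2 - 10*14 + 7*14) = -6 - 137*(2 - 140 + 98) = -6 - 137*(-40) = -6 + 5480 = 5474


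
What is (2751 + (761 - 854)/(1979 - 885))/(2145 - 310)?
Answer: 3009501/2007490 ≈ 1.4991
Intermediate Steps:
(2751 + (761 - 854)/(1979 - 885))/(2145 - 310) = (2751 - 93/1094)/1835 = (2751 - 93*1/1094)*(1/1835) = (2751 - 93/1094)*(1/1835) = (3009501/1094)*(1/1835) = 3009501/2007490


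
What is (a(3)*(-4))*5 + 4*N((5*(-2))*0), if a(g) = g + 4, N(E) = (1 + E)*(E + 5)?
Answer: -120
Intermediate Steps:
N(E) = (1 + E)*(5 + E)
a(g) = 4 + g
(a(3)*(-4))*5 + 4*N((5*(-2))*0) = ((4 + 3)*(-4))*5 + 4*(5 + ((5*(-2))*0)² + 6*((5*(-2))*0)) = (7*(-4))*5 + 4*(5 + (-10*0)² + 6*(-10*0)) = -28*5 + 4*(5 + 0² + 6*0) = -140 + 4*(5 + 0 + 0) = -140 + 4*5 = -140 + 20 = -120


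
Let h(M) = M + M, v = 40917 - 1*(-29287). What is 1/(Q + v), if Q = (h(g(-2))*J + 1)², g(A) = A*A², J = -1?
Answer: 1/70493 ≈ 1.4186e-5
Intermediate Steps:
g(A) = A³
v = 70204 (v = 40917 + 29287 = 70204)
h(M) = 2*M
Q = 289 (Q = ((2*(-2)³)*(-1) + 1)² = ((2*(-8))*(-1) + 1)² = (-16*(-1) + 1)² = (16 + 1)² = 17² = 289)
1/(Q + v) = 1/(289 + 70204) = 1/70493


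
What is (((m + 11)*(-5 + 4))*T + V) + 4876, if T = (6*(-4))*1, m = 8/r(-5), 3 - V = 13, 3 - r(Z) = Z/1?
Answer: 5154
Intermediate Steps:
r(Z) = 3 - Z (r(Z) = 3 - Z/1 = 3 - Z)
V = -10 (V = 3 - 1*13 = 3 - 13 = -10)
m = 1 (m = 8/(3 - 1*(-5)) = 8/(3 + 5) = 8/8 = 8*(1/8) = 1)
T = -24 (T = -24*1 = -24)
(((m + 11)*(-5 + 4))*T + V) + 4876 = (((1 + 11)*(-5 + 4))*(-24) - 10) + 4876 = ((12*(-1))*(-24) - 10) + 4876 = (-12*(-24) - 10) + 4876 = (288 - 10) + 4876 = 278 + 4876 = 5154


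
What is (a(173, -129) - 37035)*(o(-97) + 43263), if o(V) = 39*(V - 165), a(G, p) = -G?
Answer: -1229538360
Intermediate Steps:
o(V) = -6435 + 39*V (o(V) = 39*(-165 + V) = -6435 + 39*V)
(a(173, -129) - 37035)*(o(-97) + 43263) = (-1*173 - 37035)*((-6435 + 39*(-97)) + 43263) = (-173 - 37035)*((-6435 - 3783) + 43263) = -37208*(-10218 + 43263) = -37208*33045 = -1229538360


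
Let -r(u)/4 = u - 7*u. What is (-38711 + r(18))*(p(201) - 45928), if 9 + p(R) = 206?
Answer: 1750536949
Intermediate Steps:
p(R) = 197 (p(R) = -9 + 206 = 197)
r(u) = 24*u (r(u) = -4*(u - 7*u) = -(-24)*u = 24*u)
(-38711 + r(18))*(p(201) - 45928) = (-38711 + 24*18)*(197 - 45928) = (-38711 + 432)*(-45731) = -38279*(-45731) = 1750536949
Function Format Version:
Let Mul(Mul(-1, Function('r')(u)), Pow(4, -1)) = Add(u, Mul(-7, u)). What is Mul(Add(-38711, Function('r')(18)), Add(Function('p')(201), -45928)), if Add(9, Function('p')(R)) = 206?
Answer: 1750536949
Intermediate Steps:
Function('p')(R) = 197 (Function('p')(R) = Add(-9, 206) = 197)
Function('r')(u) = Mul(24, u) (Function('r')(u) = Mul(-4, Add(u, Mul(-7, u))) = Mul(-4, Mul(-6, u)) = Mul(24, u))
Mul(Add(-38711, Function('r')(18)), Add(Function('p')(201), -45928)) = Mul(Add(-38711, Mul(24, 18)), Add(197, -45928)) = Mul(Add(-38711, 432), -45731) = Mul(-38279, -45731) = 1750536949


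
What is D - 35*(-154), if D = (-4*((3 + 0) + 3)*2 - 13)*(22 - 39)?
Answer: 6427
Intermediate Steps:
D = 1037 (D = (-4*(3 + 3)*2 - 13)*(-17) = (-4*6*2 - 13)*(-17) = (-24*2 - 13)*(-17) = (-48 - 13)*(-17) = -61*(-17) = 1037)
D - 35*(-154) = 1037 - 35*(-154) = 1037 + 5390 = 6427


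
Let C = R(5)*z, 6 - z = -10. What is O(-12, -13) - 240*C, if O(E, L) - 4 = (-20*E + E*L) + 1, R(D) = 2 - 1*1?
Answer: -3439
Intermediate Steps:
z = 16 (z = 6 - 1*(-10) = 6 + 10 = 16)
R(D) = 1 (R(D) = 2 - 1 = 1)
O(E, L) = 5 - 20*E + E*L (O(E, L) = 4 + ((-20*E + E*L) + 1) = 4 + (1 - 20*E + E*L) = 5 - 20*E + E*L)
C = 16 (C = 1*16 = 16)
O(-12, -13) - 240*C = (5 - 20*(-12) - 12*(-13)) - 240*16 = (5 + 240 + 156) - 3840 = 401 - 3840 = -3439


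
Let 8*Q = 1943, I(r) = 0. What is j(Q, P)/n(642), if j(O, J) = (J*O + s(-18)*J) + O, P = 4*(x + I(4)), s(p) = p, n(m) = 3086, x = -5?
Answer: -34037/24688 ≈ -1.3787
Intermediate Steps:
Q = 1943/8 (Q = (1/8)*1943 = 1943/8 ≈ 242.88)
P = -20 (P = 4*(-5 + 0) = 4*(-5) = -20)
j(O, J) = O - 18*J + J*O (j(O, J) = (J*O - 18*J) + O = (-18*J + J*O) + O = O - 18*J + J*O)
j(Q, P)/n(642) = (1943/8 - 18*(-20) - 20*1943/8)/3086 = (1943/8 + 360 - 9715/2)*(1/3086) = -34037/8*1/3086 = -34037/24688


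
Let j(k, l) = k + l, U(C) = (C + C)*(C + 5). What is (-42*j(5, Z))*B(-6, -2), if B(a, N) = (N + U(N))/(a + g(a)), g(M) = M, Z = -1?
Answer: -196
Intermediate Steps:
U(C) = 2*C*(5 + C) (U(C) = (2*C)*(5 + C) = 2*C*(5 + C))
B(a, N) = (N + 2*N*(5 + N))/(2*a) (B(a, N) = (N + 2*N*(5 + N))/(a + a) = (N + 2*N*(5 + N))/((2*a)) = (N + 2*N*(5 + N))*(1/(2*a)) = (N + 2*N*(5 + N))/(2*a))
(-42*j(5, Z))*B(-6, -2) = (-42*(5 - 1))*((½)*(-2)*(11 + 2*(-2))/(-6)) = (-42*4)*((½)*(-2)*(-⅙)*(11 - 4)) = -84*(-2)*(-1)*7/6 = -168*7/6 = -196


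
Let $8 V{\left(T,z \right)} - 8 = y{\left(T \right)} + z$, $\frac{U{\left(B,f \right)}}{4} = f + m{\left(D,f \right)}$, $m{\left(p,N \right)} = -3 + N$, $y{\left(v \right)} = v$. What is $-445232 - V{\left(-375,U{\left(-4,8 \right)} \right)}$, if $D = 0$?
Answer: $- \frac{3561541}{8} \approx -4.4519 \cdot 10^{5}$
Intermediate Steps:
$U{\left(B,f \right)} = -12 + 8 f$ ($U{\left(B,f \right)} = 4 \left(f + \left(-3 + f\right)\right) = 4 \left(-3 + 2 f\right) = -12 + 8 f$)
$V{\left(T,z \right)} = 1 + \frac{T}{8} + \frac{z}{8}$ ($V{\left(T,z \right)} = 1 + \frac{T + z}{8} = 1 + \left(\frac{T}{8} + \frac{z}{8}\right) = 1 + \frac{T}{8} + \frac{z}{8}$)
$-445232 - V{\left(-375,U{\left(-4,8 \right)} \right)} = -445232 - \left(1 + \frac{1}{8} \left(-375\right) + \frac{-12 + 8 \cdot 8}{8}\right) = -445232 - \left(1 - \frac{375}{8} + \frac{-12 + 64}{8}\right) = -445232 - \left(1 - \frac{375}{8} + \frac{1}{8} \cdot 52\right) = -445232 - \left(1 - \frac{375}{8} + \frac{13}{2}\right) = -445232 - - \frac{315}{8} = -445232 + \frac{315}{8} = - \frac{3561541}{8}$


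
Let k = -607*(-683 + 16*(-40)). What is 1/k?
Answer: 1/803061 ≈ 1.2452e-6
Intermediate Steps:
k = 803061 (k = -607*(-683 - 640) = -607*(-1323) = 803061)
1/k = 1/803061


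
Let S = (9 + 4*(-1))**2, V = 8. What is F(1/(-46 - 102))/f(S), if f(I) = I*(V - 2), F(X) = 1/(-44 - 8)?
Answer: -1/7800 ≈ -0.00012821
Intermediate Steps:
S = 25 (S = (9 - 4)**2 = 5**2 = 25)
F(X) = -1/52 (F(X) = 1/(-52) = -1/52)
f(I) = 6*I (f(I) = I*(8 - 2) = I*6 = 6*I)
F(1/(-46 - 102))/f(S) = -1/(52*(6*25)) = -1/52/150 = -1/52*1/150 = -1/7800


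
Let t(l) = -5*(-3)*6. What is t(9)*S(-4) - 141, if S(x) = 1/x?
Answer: -327/2 ≈ -163.50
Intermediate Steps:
t(l) = 90 (t(l) = 15*6 = 90)
t(9)*S(-4) - 141 = 90/(-4) - 141 = 90*(-¼) - 141 = -45/2 - 141 = -327/2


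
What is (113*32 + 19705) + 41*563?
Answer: 46404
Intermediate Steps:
(113*32 + 19705) + 41*563 = (3616 + 19705) + 23083 = 23321 + 23083 = 46404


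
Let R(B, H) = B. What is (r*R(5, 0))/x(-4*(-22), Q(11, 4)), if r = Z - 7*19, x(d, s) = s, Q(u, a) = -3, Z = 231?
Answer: -490/3 ≈ -163.33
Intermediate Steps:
r = 98 (r = 231 - 7*19 = 231 - 133 = 98)
(r*R(5, 0))/x(-4*(-22), Q(11, 4)) = (98*5)/(-3) = 490*(-⅓) = -490/3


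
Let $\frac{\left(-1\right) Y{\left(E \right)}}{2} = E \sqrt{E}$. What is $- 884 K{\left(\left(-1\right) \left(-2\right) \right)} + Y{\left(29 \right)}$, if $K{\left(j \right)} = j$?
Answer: $-1768 - 58 \sqrt{29} \approx -2080.3$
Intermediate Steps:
$Y{\left(E \right)} = - 2 E^{\frac{3}{2}}$ ($Y{\left(E \right)} = - 2 E \sqrt{E} = - 2 E^{\frac{3}{2}}$)
$- 884 K{\left(\left(-1\right) \left(-2\right) \right)} + Y{\left(29 \right)} = - 884 \left(\left(-1\right) \left(-2\right)\right) - 2 \cdot 29^{\frac{3}{2}} = \left(-884\right) 2 - 2 \cdot 29 \sqrt{29} = -1768 - 58 \sqrt{29}$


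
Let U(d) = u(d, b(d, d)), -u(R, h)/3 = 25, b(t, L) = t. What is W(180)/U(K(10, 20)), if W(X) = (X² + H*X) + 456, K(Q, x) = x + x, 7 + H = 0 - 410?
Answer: 14068/25 ≈ 562.72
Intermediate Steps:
H = -417 (H = -7 + (0 - 410) = -7 - 410 = -417)
K(Q, x) = 2*x
u(R, h) = -75 (u(R, h) = -3*25 = -75)
U(d) = -75
W(X) = 456 + X² - 417*X (W(X) = (X² - 417*X) + 456 = 456 + X² - 417*X)
W(180)/U(K(10, 20)) = (456 + 180² - 417*180)/(-75) = (456 + 32400 - 75060)*(-1/75) = -42204*(-1/75) = 14068/25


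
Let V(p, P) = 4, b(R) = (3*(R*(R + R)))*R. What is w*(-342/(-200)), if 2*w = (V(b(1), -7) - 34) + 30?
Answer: 0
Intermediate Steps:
b(R) = 6*R³ (b(R) = (3*(R*(2*R)))*R = (3*(2*R²))*R = (6*R²)*R = 6*R³)
w = 0 (w = ((4 - 34) + 30)/2 = (-30 + 30)/2 = (½)*0 = 0)
w*(-342/(-200)) = 0*(-342/(-200)) = 0*(-342*(-1/200)) = 0*(171/100) = 0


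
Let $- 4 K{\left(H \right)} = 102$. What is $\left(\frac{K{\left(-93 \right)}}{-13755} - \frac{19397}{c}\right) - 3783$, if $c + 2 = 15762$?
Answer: $- \frac{54689373617}{14451920} \approx -3784.2$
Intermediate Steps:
$c = 15760$ ($c = -2 + 15762 = 15760$)
$K{\left(H \right)} = - \frac{51}{2}$ ($K{\left(H \right)} = \left(- \frac{1}{4}\right) 102 = - \frac{51}{2}$)
$\left(\frac{K{\left(-93 \right)}}{-13755} - \frac{19397}{c}\right) - 3783 = \left(- \frac{51}{2 \left(-13755\right)} - \frac{19397}{15760}\right) - 3783 = \left(\left(- \frac{51}{2}\right) \left(- \frac{1}{13755}\right) - \frac{19397}{15760}\right) - 3783 = \left(\frac{17}{9170} - \frac{19397}{15760}\right) - 3783 = - \frac{17760257}{14451920} - 3783 = - \frac{54689373617}{14451920}$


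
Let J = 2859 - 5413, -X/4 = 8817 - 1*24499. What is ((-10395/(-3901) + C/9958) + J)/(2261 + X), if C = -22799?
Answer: -33066171007/841524320754 ≈ -0.039293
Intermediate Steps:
X = 62728 (X = -4*(8817 - 1*24499) = -4*(8817 - 24499) = -4*(-15682) = 62728)
J = -2554
((-10395/(-3901) + C/9958) + J)/(2261 + X) = ((-10395/(-3901) - 22799/9958) - 2554)/(2261 + 62728) = ((-10395*(-1/3901) - 22799*1/9958) - 2554)/64989 = ((10395/3901 - 22799/9958) - 2554)*(1/64989) = (14574511/38846158 - 2554)*(1/64989) = -99198513021/38846158*1/64989 = -33066171007/841524320754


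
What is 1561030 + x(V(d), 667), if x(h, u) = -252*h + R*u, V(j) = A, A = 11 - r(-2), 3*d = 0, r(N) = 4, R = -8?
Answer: 1553930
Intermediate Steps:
d = 0 (d = (⅓)*0 = 0)
A = 7 (A = 11 - 1*4 = 11 - 4 = 7)
V(j) = 7
x(h, u) = -252*h - 8*u
1561030 + x(V(d), 667) = 1561030 + (-252*7 - 8*667) = 1561030 + (-1764 - 5336) = 1561030 - 7100 = 1553930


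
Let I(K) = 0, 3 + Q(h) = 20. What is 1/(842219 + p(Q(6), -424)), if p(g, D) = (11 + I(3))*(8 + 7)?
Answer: 1/842384 ≈ 1.1871e-6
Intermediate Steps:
Q(h) = 17 (Q(h) = -3 + 20 = 17)
p(g, D) = 165 (p(g, D) = (11 + 0)*(8 + 7) = 11*15 = 165)
1/(842219 + p(Q(6), -424)) = 1/(842219 + 165) = 1/842384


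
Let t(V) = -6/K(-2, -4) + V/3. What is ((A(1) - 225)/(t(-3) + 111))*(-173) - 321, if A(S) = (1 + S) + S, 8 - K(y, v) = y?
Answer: 16443/547 ≈ 30.060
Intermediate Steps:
K(y, v) = 8 - y
A(S) = 1 + 2*S
t(V) = -3/5 + V/3 (t(V) = -6/(8 - 1*(-2)) + V/3 = -6/(8 + 2) + V*(1/3) = -6/10 + V/3 = -6*1/10 + V/3 = -3/5 + V/3)
((A(1) - 225)/(t(-3) + 111))*(-173) - 321 = (((1 + 2*1) - 225)/((-3/5 + (1/3)*(-3)) + 111))*(-173) - 321 = (((1 + 2) - 225)/((-3/5 - 1) + 111))*(-173) - 321 = ((3 - 225)/(-8/5 + 111))*(-173) - 321 = -222/547/5*(-173) - 321 = -222*5/547*(-173) - 321 = -1110/547*(-173) - 321 = 192030/547 - 321 = 16443/547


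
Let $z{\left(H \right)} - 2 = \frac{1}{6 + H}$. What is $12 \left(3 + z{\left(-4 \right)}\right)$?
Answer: $66$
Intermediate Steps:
$z{\left(H \right)} = 2 + \frac{1}{6 + H}$
$12 \left(3 + z{\left(-4 \right)}\right) = 12 \left(3 + \frac{13 + 2 \left(-4\right)}{6 - 4}\right) = 12 \left(3 + \frac{13 - 8}{2}\right) = 12 \left(3 + \frac{1}{2} \cdot 5\right) = 12 \left(3 + \frac{5}{2}\right) = 12 \cdot \frac{11}{2} = 66$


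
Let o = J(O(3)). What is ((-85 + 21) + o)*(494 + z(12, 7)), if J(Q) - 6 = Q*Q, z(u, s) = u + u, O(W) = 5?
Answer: -17094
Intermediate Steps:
z(u, s) = 2*u
J(Q) = 6 + Q**2 (J(Q) = 6 + Q*Q = 6 + Q**2)
o = 31 (o = 6 + 5**2 = 6 + 25 = 31)
((-85 + 21) + o)*(494 + z(12, 7)) = ((-85 + 21) + 31)*(494 + 2*12) = (-64 + 31)*(494 + 24) = -33*518 = -17094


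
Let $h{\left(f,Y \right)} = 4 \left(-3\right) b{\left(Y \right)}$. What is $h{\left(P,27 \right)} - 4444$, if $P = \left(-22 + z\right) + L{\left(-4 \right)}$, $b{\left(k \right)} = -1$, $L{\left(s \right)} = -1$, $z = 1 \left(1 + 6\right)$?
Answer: $-4432$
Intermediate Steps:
$z = 7$ ($z = 1 \cdot 7 = 7$)
$P = -16$ ($P = \left(-22 + 7\right) - 1 = -15 - 1 = -16$)
$h{\left(f,Y \right)} = 12$ ($h{\left(f,Y \right)} = 4 \left(-3\right) \left(-1\right) = \left(-12\right) \left(-1\right) = 12$)
$h{\left(P,27 \right)} - 4444 = 12 - 4444 = -4432$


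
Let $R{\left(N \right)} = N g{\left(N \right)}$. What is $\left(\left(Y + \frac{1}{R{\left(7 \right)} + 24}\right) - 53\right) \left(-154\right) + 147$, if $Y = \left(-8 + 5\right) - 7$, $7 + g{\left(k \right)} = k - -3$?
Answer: $\frac{443051}{45} \approx 9845.6$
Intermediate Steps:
$g{\left(k \right)} = -4 + k$ ($g{\left(k \right)} = -7 + \left(k - -3\right) = -7 + \left(k + 3\right) = -7 + \left(3 + k\right) = -4 + k$)
$R{\left(N \right)} = N \left(-4 + N\right)$
$Y = -10$ ($Y = -3 - 7 = -10$)
$\left(\left(Y + \frac{1}{R{\left(7 \right)} + 24}\right) - 53\right) \left(-154\right) + 147 = \left(\left(-10 + \frac{1}{7 \left(-4 + 7\right) + 24}\right) - 53\right) \left(-154\right) + 147 = \left(\left(-10 + \frac{1}{7 \cdot 3 + 24}\right) - 53\right) \left(-154\right) + 147 = \left(\left(-10 + \frac{1}{21 + 24}\right) - 53\right) \left(-154\right) + 147 = \left(\left(-10 + \frac{1}{45}\right) - 53\right) \left(-154\right) + 147 = \left(- \frac{449}{45} - 53\right) \left(-154\right) + 147 = \left(- \frac{2834}{45}\right) \left(-154\right) + 147 = \frac{436436}{45} + 147 = \frac{443051}{45}$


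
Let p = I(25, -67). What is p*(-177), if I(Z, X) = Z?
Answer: -4425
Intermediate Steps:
p = 25
p*(-177) = 25*(-177) = -4425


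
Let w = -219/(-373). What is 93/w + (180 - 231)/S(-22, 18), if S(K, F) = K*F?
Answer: 1527557/9636 ≈ 158.53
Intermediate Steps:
w = 219/373 (w = -219*(-1/373) = 219/373 ≈ 0.58713)
S(K, F) = F*K
93/w + (180 - 231)/S(-22, 18) = 93/(219/373) + (180 - 231)/((18*(-22))) = 93*(373/219) - 51/(-396) = 11563/73 - 51*(-1/396) = 11563/73 + 17/132 = 1527557/9636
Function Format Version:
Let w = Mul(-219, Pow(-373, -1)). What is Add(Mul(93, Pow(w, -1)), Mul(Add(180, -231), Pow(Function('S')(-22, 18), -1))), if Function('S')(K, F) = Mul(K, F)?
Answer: Rational(1527557, 9636) ≈ 158.53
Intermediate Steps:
w = Rational(219, 373) (w = Mul(-219, Rational(-1, 373)) = Rational(219, 373) ≈ 0.58713)
Function('S')(K, F) = Mul(F, K)
Add(Mul(93, Pow(w, -1)), Mul(Add(180, -231), Pow(Function('S')(-22, 18), -1))) = Add(Mul(93, Pow(Rational(219, 373), -1)), Mul(Add(180, -231), Pow(Mul(18, -22), -1))) = Add(Mul(93, Rational(373, 219)), Mul(-51, Pow(-396, -1))) = Add(Rational(11563, 73), Mul(-51, Rational(-1, 396))) = Add(Rational(11563, 73), Rational(17, 132)) = Rational(1527557, 9636)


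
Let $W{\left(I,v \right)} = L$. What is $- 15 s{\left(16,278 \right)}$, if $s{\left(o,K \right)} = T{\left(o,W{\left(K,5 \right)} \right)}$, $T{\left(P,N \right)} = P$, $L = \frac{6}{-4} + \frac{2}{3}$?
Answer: $-240$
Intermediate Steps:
$L = - \frac{5}{6}$ ($L = 6 \left(- \frac{1}{4}\right) + 2 \cdot \frac{1}{3} = - \frac{3}{2} + \frac{2}{3} = - \frac{5}{6} \approx -0.83333$)
$W{\left(I,v \right)} = - \frac{5}{6}$
$s{\left(o,K \right)} = o$
$- 15 s{\left(16,278 \right)} = \left(-15\right) 16 = -240$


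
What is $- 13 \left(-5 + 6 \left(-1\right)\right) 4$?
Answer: $572$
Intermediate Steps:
$- 13 \left(-5 + 6 \left(-1\right)\right) 4 = - 13 \left(-5 - 6\right) 4 = \left(-13\right) \left(-11\right) 4 = 143 \cdot 4 = 572$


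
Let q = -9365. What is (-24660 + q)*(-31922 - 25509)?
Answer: 1954089775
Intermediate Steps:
(-24660 + q)*(-31922 - 25509) = (-24660 - 9365)*(-31922 - 25509) = -34025*(-57431) = 1954089775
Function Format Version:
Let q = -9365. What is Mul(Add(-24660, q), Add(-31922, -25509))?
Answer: 1954089775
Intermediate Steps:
Mul(Add(-24660, q), Add(-31922, -25509)) = Mul(Add(-24660, -9365), Add(-31922, -25509)) = Mul(-34025, -57431) = 1954089775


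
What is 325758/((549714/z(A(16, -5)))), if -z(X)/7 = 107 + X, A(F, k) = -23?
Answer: -31924284/91619 ≈ -348.45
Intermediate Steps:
z(X) = -749 - 7*X (z(X) = -7*(107 + X) = -749 - 7*X)
325758/((549714/z(A(16, -5)))) = 325758/((549714/(-749 - 7*(-23)))) = 325758/((549714/(-749 + 161))) = 325758/((549714/(-588))) = 325758/((549714*(-1/588))) = 325758/(-91619/98) = 325758*(-98/91619) = -31924284/91619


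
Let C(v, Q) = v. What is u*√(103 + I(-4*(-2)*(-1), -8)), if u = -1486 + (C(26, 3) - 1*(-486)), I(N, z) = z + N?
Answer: -974*√87 ≈ -9084.9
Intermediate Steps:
I(N, z) = N + z
u = -974 (u = -1486 + (26 - 1*(-486)) = -1486 + (26 + 486) = -1486 + 512 = -974)
u*√(103 + I(-4*(-2)*(-1), -8)) = -974*√(103 + (-4*(-2)*(-1) - 8)) = -974*√(103 + (8*(-1) - 8)) = -974*√(103 + (-8 - 8)) = -974*√(103 - 16) = -974*√87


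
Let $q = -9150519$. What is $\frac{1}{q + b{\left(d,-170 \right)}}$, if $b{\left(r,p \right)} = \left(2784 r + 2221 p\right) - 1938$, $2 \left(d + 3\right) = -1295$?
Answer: $- \frac{1}{11341019} \approx -8.8176 \cdot 10^{-8}$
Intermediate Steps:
$d = - \frac{1301}{2}$ ($d = -3 + \frac{1}{2} \left(-1295\right) = -3 - \frac{1295}{2} = - \frac{1301}{2} \approx -650.5$)
$b{\left(r,p \right)} = -1938 + 2221 p + 2784 r$ ($b{\left(r,p \right)} = \left(2221 p + 2784 r\right) - 1938 = -1938 + 2221 p + 2784 r$)
$\frac{1}{q + b{\left(d,-170 \right)}} = \frac{1}{-9150519 + \left(-1938 + 2221 \left(-170\right) + 2784 \left(- \frac{1301}{2}\right)\right)} = \frac{1}{-9150519 - 2190500} = \frac{1}{-11341019} = - \frac{1}{11341019}$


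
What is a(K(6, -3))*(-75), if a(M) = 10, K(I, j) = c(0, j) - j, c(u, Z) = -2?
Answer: -750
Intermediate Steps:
K(I, j) = -2 - j
a(K(6, -3))*(-75) = 10*(-75) = -750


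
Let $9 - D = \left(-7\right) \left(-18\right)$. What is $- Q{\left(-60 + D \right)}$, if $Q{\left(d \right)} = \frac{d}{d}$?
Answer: $-1$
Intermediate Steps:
$D = -117$ ($D = 9 - \left(-7\right) \left(-18\right) = 9 - 126 = -117$)
$Q{\left(d \right)} = 1$
$- Q{\left(-60 + D \right)} = \left(-1\right) 1 = -1$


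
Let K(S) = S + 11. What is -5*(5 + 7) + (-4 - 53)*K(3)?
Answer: -858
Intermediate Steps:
K(S) = 11 + S
-5*(5 + 7) + (-4 - 53)*K(3) = -5*(5 + 7) + (-4 - 53)*(11 + 3) = -5*12 - 57*14 = -60 - 798 = -858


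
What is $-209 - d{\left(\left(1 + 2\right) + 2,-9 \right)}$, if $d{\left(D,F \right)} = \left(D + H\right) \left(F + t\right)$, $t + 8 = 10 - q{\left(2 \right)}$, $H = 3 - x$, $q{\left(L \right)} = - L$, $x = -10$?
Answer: $-119$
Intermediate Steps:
$H = 13$ ($H = 3 - -10 = 3 + 10 = 13$)
$t = 4$ ($t = -8 + \left(10 - \left(-1\right) 2\right) = -8 + \left(10 - -2\right) = -8 + \left(10 + 2\right) = -8 + 12 = 4$)
$d{\left(D,F \right)} = \left(4 + F\right) \left(13 + D\right)$ ($d{\left(D,F \right)} = \left(D + 13\right) \left(F + 4\right) = \left(13 + D\right) \left(4 + F\right) = \left(4 + F\right) \left(13 + D\right)$)
$-209 - d{\left(\left(1 + 2\right) + 2,-9 \right)} = -209 - \left(52 + 4 \left(\left(1 + 2\right) + 2\right) + 13 \left(-9\right) + \left(\left(1 + 2\right) + 2\right) \left(-9\right)\right) = -209 - \left(52 + 4 \left(3 + 2\right) - 117 + \left(3 + 2\right) \left(-9\right)\right) = -209 - \left(52 + 4 \cdot 5 - 117 + 5 \left(-9\right)\right) = -209 - \left(52 + 20 - 117 - 45\right) = -209 - -90 = -209 + 90 = -119$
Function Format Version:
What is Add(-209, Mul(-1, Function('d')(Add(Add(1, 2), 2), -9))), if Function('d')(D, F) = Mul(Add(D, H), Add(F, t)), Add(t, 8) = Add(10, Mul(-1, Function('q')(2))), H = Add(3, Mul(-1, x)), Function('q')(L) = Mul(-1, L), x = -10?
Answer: -119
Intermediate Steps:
H = 13 (H = Add(3, Mul(-1, -10)) = Add(3, 10) = 13)
t = 4 (t = Add(-8, Add(10, Mul(-1, Mul(-1, 2)))) = Add(-8, Add(10, Mul(-1, -2))) = Add(-8, Add(10, 2)) = Add(-8, 12) = 4)
Function('d')(D, F) = Mul(Add(4, F), Add(13, D)) (Function('d')(D, F) = Mul(Add(D, 13), Add(F, 4)) = Mul(Add(13, D), Add(4, F)) = Mul(Add(4, F), Add(13, D)))
Add(-209, Mul(-1, Function('d')(Add(Add(1, 2), 2), -9))) = Add(-209, Mul(-1, Add(52, Mul(4, Add(Add(1, 2), 2)), Mul(13, -9), Mul(Add(Add(1, 2), 2), -9)))) = Add(-209, Mul(-1, Add(52, Mul(4, Add(3, 2)), -117, Mul(Add(3, 2), -9)))) = Add(-209, Mul(-1, Add(52, Mul(4, 5), -117, Mul(5, -9)))) = Add(-209, Mul(-1, Add(52, 20, -117, -45))) = Add(-209, Mul(-1, -90)) = Add(-209, 90) = -119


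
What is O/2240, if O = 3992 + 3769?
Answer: 7761/2240 ≈ 3.4647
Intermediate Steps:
O = 7761
O/2240 = 7761/2240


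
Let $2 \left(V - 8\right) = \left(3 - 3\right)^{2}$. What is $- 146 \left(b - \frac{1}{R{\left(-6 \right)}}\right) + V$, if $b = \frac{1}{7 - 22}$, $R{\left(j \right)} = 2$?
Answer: $\frac{1361}{15} \approx 90.733$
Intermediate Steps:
$V = 8$ ($V = 8 + \frac{\left(3 - 3\right)^{2}}{2} = 8 + \frac{0^{2}}{2} = 8 + \frac{1}{2} \cdot 0 = 8 + 0 = 8$)
$b = - \frac{1}{15}$ ($b = \frac{1}{-15} = - \frac{1}{15} \approx -0.066667$)
$- 146 \left(b - \frac{1}{R{\left(-6 \right)}}\right) + V = - 146 \left(- \frac{1}{15} - \frac{1}{2}\right) + 8 = \left(-146\right) \left(- \frac{17}{30}\right) + 8 = \frac{1241}{15} + 8 = \frac{1361}{15}$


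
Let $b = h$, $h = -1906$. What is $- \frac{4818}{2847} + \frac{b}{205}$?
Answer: $- \frac{29288}{2665} \approx -10.99$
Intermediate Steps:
$b = -1906$
$- \frac{4818}{2847} + \frac{b}{205} = - \frac{4818}{2847} - \frac{1906}{205} = \left(-4818\right) \frac{1}{2847} - \frac{1906}{205} = - \frac{22}{13} - \frac{1906}{205} = - \frac{29288}{2665}$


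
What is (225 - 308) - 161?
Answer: -244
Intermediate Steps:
(225 - 308) - 161 = -83 - 161 = -244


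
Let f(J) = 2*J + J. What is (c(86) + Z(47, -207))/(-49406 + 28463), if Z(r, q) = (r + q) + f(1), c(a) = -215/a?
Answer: 319/41886 ≈ 0.0076159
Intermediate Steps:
f(J) = 3*J
Z(r, q) = 3 + q + r (Z(r, q) = (r + q) + 3*1 = (q + r) + 3 = 3 + q + r)
(c(86) + Z(47, -207))/(-49406 + 28463) = (-215/86 + (3 - 207 + 47))/(-49406 + 28463) = (-215*1/86 - 157)/(-20943) = (-5/2 - 157)*(-1/20943) = -319/2*(-1/20943) = 319/41886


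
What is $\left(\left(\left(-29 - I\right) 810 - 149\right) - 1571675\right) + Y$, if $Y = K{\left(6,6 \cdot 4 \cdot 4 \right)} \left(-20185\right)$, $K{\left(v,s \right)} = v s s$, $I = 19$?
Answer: $-1117760464$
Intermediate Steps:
$K{\left(v,s \right)} = v s^{2}$ ($K{\left(v,s \right)} = s v s = v s^{2}$)
$Y = -1116149760$ ($Y = 6 \left(6 \cdot 4 \cdot 4\right)^{2} \left(-20185\right) = 6 \left(24 \cdot 4\right)^{2} \left(-20185\right) = 6 \cdot 96^{2} \left(-20185\right) = 6 \cdot 9216 \left(-20185\right) = 55296 \left(-20185\right) = -1116149760$)
$\left(\left(\left(-29 - I\right) 810 - 149\right) - 1571675\right) + Y = \left(\left(\left(-29 - 19\right) 810 - 149\right) - 1571675\right) - 1116149760 = \left(\left(\left(-48\right) 810 - 149\right) - 1571675\right) - 1116149760 = \left(\left(-38880 - 149\right) - 1571675\right) - 1116149760 = \left(-39029 - 1571675\right) - 1116149760 = -1610704 - 1116149760 = -1117760464$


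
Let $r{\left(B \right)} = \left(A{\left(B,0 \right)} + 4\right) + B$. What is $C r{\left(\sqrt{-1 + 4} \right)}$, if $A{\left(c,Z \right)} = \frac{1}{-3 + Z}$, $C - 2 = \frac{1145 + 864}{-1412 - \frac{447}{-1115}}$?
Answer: $\frac{9986141}{4721799} + \frac{907831 \sqrt{3}}{1573933} \approx 3.1139$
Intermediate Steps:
$C = \frac{907831}{1573933}$ ($C = 2 + \frac{1145 + 864}{-1412 - \frac{447}{-1115}} = 2 + \frac{2009}{-1412 - - \frac{447}{1115}} = 2 + \frac{2009}{-1412 + \frac{447}{1115}} = 2 + \frac{2009}{- \frac{1573933}{1115}} = 2 + 2009 \left(- \frac{1115}{1573933}\right) = 2 - \frac{2240035}{1573933} = \frac{907831}{1573933} \approx 0.57679$)
$r{\left(B \right)} = \frac{11}{3} + B$ ($r{\left(B \right)} = \left(\frac{1}{-3 + 0} + 4\right) + B = \left(\frac{1}{-3} + 4\right) + B = \left(- \frac{1}{3} + 4\right) + B = \frac{11}{3} + B$)
$C r{\left(\sqrt{-1 + 4} \right)} = \frac{907831 \left(\frac{11}{3} + \sqrt{-1 + 4}\right)}{1573933} = \frac{907831 \left(\frac{11}{3} + \sqrt{3}\right)}{1573933} = \frac{9986141}{4721799} + \frac{907831 \sqrt{3}}{1573933}$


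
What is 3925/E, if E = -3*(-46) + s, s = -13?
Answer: 157/5 ≈ 31.400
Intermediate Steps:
E = 125 (E = -3*(-46) - 13 = 138 - 13 = 125)
3925/E = 3925/125 = 3925*(1/125) = 157/5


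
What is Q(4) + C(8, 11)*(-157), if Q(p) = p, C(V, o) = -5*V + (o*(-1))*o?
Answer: 25281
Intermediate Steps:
C(V, o) = -o**2 - 5*V (C(V, o) = -5*V + (-o)*o = -5*V - o**2 = -o**2 - 5*V)
Q(4) + C(8, 11)*(-157) = 4 + (-1*11**2 - 5*8)*(-157) = 4 + (-1*121 - 40)*(-157) = 4 + (-121 - 40)*(-157) = 4 - 161*(-157) = 4 + 25277 = 25281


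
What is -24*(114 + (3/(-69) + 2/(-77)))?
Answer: -4842504/1771 ≈ -2734.3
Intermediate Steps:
-24*(114 + (3/(-69) + 2/(-77))) = -24*(114 + (3*(-1/69) + 2*(-1/77))) = -24*(114 + (-1/23 - 2/77)) = -24*(114 - 123/1771) = -24*201771/1771 = -4842504/1771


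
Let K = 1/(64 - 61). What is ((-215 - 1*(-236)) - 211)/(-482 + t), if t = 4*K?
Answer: 285/721 ≈ 0.39528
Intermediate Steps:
K = 1/3 ≈ 0.33333
t = 4/3 (t = 4*(1/3) = 4/3 ≈ 1.3333)
((-215 - 1*(-236)) - 211)/(-482 + t) = ((-215 - 1*(-236)) - 211)/(-482 + 4/3) = ((-215 + 236) - 211)/(-1442/3) = (21 - 211)*(-3/1442) = -190*(-3/1442) = 285/721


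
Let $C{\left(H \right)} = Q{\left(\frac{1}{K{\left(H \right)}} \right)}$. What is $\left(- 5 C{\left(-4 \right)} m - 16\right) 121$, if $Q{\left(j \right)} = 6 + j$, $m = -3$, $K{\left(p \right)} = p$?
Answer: $\frac{34001}{4} \approx 8500.3$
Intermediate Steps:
$C{\left(H \right)} = 6 + \frac{1}{H}$
$\left(- 5 C{\left(-4 \right)} m - 16\right) 121 = \left(- 5 \left(6 + \frac{1}{-4}\right) \left(-3\right) - 16\right) 121 = \left(- 5 \left(6 - \frac{1}{4}\right) \left(-3\right) - 16\right) 121 = \left(\left(-5\right) \frac{23}{4} \left(-3\right) - 16\right) 121 = \left(\left(- \frac{115}{4}\right) \left(-3\right) - 16\right) 121 = \left(\frac{345}{4} - 16\right) 121 = \frac{281}{4} \cdot 121 = \frac{34001}{4}$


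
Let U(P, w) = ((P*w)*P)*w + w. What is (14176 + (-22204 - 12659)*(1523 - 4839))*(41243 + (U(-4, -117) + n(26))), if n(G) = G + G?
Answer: 30084525056568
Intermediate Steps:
n(G) = 2*G
U(P, w) = w + P²*w² (U(P, w) = (w*P²)*w + w = P²*w² + w = w + P²*w²)
(14176 + (-22204 - 12659)*(1523 - 4839))*(41243 + (U(-4, -117) + n(26))) = (14176 + (-22204 - 12659)*(1523 - 4839))*(41243 + (-117*(1 - 117*(-4)²) + 2*26)) = (14176 - 34863*(-3316))*(41243 + (-117*(1 - 117*16) + 52)) = (14176 + 115605708)*(41243 + (-117*(1 - 1872) + 52)) = 115619884*(41243 + (-117*(-1871) + 52)) = 115619884*(41243 + (218907 + 52)) = 115619884*(41243 + 218959) = 115619884*260202 = 30084525056568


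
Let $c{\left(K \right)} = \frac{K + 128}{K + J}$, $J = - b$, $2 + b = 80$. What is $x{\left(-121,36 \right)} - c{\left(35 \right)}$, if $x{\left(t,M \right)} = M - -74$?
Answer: $\frac{4893}{43} \approx 113.79$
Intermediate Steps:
$b = 78$ ($b = -2 + 80 = 78$)
$J = -78$ ($J = \left(-1\right) 78 = -78$)
$x{\left(t,M \right)} = 74 + M$ ($x{\left(t,M \right)} = M + 74 = 74 + M$)
$c{\left(K \right)} = \frac{128 + K}{-78 + K}$ ($c{\left(K \right)} = \frac{K + 128}{K - 78} = \frac{128 + K}{-78 + K}$)
$x{\left(-121,36 \right)} - c{\left(35 \right)} = \left(74 + 36\right) - \frac{128 + 35}{-78 + 35} = 110 - \frac{1}{-43} \cdot 163 = 110 - \left(- \frac{1}{43}\right) 163 = 110 - - \frac{163}{43} = 110 + \frac{163}{43} = \frac{4893}{43}$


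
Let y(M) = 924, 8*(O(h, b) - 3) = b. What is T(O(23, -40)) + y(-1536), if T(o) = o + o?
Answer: 920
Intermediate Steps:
O(h, b) = 3 + b/8
T(o) = 2*o
T(O(23, -40)) + y(-1536) = 2*(3 + (⅛)*(-40)) + 924 = 2*(3 - 5) + 924 = 2*(-2) + 924 = -4 + 924 = 920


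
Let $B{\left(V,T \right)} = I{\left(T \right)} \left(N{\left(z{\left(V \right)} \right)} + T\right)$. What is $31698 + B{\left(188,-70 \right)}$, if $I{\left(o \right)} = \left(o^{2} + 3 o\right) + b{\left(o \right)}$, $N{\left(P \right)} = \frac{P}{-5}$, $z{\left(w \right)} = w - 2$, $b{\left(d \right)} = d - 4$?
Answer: $- \frac{2315686}{5} \approx -4.6314 \cdot 10^{5}$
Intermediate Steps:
$b{\left(d \right)} = -4 + d$
$z{\left(w \right)} = -2 + w$
$N{\left(P \right)} = - \frac{P}{5}$ ($N{\left(P \right)} = P \left(- \frac{1}{5}\right) = - \frac{P}{5}$)
$I{\left(o \right)} = -4 + o^{2} + 4 o$ ($I{\left(o \right)} = \left(o^{2} + 3 o\right) + \left(-4 + o\right) = -4 + o^{2} + 4 o$)
$B{\left(V,T \right)} = \left(-4 + T^{2} + 4 T\right) \left(\frac{2}{5} + T - \frac{V}{5}\right)$ ($B{\left(V,T \right)} = \left(-4 + T^{2} + 4 T\right) \left(- \frac{-2 + V}{5} + T\right) = \left(-4 + T^{2} + 4 T\right) \left(\left(\frac{2}{5} - \frac{V}{5}\right) + T\right) = \left(-4 + T^{2} + 4 T\right) \left(\frac{2}{5} + T - \frac{V}{5}\right)$)
$31698 + B{\left(188,-70 \right)} = 31698 + \frac{\left(-4 + \left(-70\right)^{2} + 4 \left(-70\right)\right) \left(2 - 188 + 5 \left(-70\right)\right)}{5} = 31698 + \frac{\left(-4 + 4900 - 280\right) \left(2 - 188 - 350\right)}{5} = 31698 + \frac{1}{5} \cdot 4616 \left(-536\right) = 31698 - \frac{2474176}{5} = - \frac{2315686}{5}$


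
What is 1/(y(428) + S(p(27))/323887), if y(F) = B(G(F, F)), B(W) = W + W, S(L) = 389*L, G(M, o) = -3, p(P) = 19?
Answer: -323887/1935931 ≈ -0.16730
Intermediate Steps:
B(W) = 2*W
y(F) = -6 (y(F) = 2*(-3) = -6)
1/(y(428) + S(p(27))/323887) = 1/(-6 + (389*19)/323887) = 1/(-6 + 7391*(1/323887)) = 1/(-6 + 7391/323887) = 1/(-1935931/323887) = -323887/1935931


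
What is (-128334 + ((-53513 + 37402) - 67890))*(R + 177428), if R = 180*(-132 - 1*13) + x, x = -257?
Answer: -32077660785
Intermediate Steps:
R = -26357 (R = 180*(-132 - 1*13) - 257 = 180*(-132 - 13) - 257 = 180*(-145) - 257 = -26100 - 257 = -26357)
(-128334 + ((-53513 + 37402) - 67890))*(R + 177428) = (-128334 + ((-53513 + 37402) - 67890))*(-26357 + 177428) = (-128334 + (-16111 - 67890))*151071 = (-128334 - 84001)*151071 = -212335*151071 = -32077660785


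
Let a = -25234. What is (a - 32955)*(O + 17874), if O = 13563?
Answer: -1829287593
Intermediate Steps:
(a - 32955)*(O + 17874) = (-25234 - 32955)*(13563 + 17874) = -58189*31437 = -1829287593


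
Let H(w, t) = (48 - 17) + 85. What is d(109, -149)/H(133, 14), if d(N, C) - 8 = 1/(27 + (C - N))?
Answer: 1847/26796 ≈ 0.068928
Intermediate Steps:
d(N, C) = 8 + 1/(27 + C - N) (d(N, C) = 8 + 1/(27 + (C - N)) = 8 + 1/(27 + C - N))
H(w, t) = 116 (H(w, t) = 31 + 85 = 116)
d(109, -149)/H(133, 14) = ((217 - 8*109 + 8*(-149))/(27 - 149 - 1*109))/116 = ((217 - 872 - 1192)/(27 - 149 - 109))*(1/116) = (-1847/(-231))*(1/116) = -1/231*(-1847)*(1/116) = (1847/231)*(1/116) = 1847/26796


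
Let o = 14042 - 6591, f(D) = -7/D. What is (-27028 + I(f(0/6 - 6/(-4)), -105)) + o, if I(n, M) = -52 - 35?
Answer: -19664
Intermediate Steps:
o = 7451
I(n, M) = -87
(-27028 + I(f(0/6 - 6/(-4)), -105)) + o = (-27028 - 87) + 7451 = -27115 + 7451 = -19664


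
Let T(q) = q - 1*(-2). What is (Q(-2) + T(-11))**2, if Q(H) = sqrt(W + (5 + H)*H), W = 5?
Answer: (9 - I)**2 ≈ 80.0 - 18.0*I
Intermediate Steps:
T(q) = 2 + q (T(q) = q + 2 = 2 + q)
Q(H) = sqrt(5 + H*(5 + H)) (Q(H) = sqrt(5 + (5 + H)*H) = sqrt(5 + H*(5 + H)))
(Q(-2) + T(-11))**2 = (sqrt(5 + (-2)**2 + 5*(-2)) + (2 - 11))**2 = (sqrt(5 + 4 - 10) - 9)**2 = (sqrt(-1) - 9)**2 = (I - 9)**2 = (-9 + I)**2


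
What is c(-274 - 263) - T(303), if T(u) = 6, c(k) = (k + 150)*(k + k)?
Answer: 415632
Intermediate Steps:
c(k) = 2*k*(150 + k) (c(k) = (150 + k)*(2*k) = 2*k*(150 + k))
c(-274 - 263) - T(303) = 2*(-274 - 263)*(150 + (-274 - 263)) - 1*6 = 2*(-537)*(150 - 537) - 6 = 2*(-537)*(-387) - 6 = 415638 - 6 = 415632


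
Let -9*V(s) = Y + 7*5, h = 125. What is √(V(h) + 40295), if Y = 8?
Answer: 2*√90653/3 ≈ 200.72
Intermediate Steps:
V(s) = -43/9 (V(s) = -(8 + 7*5)/9 = -(8 + 35)/9 = -⅑*43 = -43/9)
√(V(h) + 40295) = √(-43/9 + 40295) = √(362612/9) = 2*√90653/3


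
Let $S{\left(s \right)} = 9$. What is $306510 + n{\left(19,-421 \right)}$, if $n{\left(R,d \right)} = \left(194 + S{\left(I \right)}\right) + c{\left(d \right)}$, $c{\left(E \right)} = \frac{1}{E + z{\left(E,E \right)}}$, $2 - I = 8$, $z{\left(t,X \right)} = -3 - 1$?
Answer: $\frac{130353024}{425} \approx 3.0671 \cdot 10^{5}$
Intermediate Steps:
$z{\left(t,X \right)} = -4$ ($z{\left(t,X \right)} = -3 - 1 = -4$)
$I = -6$ ($I = 2 - 8 = -6$)
$c{\left(E \right)} = \frac{1}{-4 + E}$ ($c{\left(E \right)} = \frac{1}{E - 4} = \frac{1}{-4 + E}$)
$n{\left(R,d \right)} = 203 + \frac{1}{-4 + d}$ ($n{\left(R,d \right)} = \left(194 + 9\right) + \frac{1}{-4 + d} = 203 + \frac{1}{-4 + d}$)
$306510 + n{\left(19,-421 \right)} = 306510 + \frac{-811 + 203 \left(-421\right)}{-4 - 421} = 306510 + \frac{-811 - 85463}{-425} = 306510 - - \frac{86274}{425} = 306510 + \frac{86274}{425} = \frac{130353024}{425}$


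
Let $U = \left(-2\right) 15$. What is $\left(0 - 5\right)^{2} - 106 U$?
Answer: $3205$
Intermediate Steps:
$U = -30$
$\left(0 - 5\right)^{2} - 106 U = \left(0 - 5\right)^{2} - -3180 = \left(-5\right)^{2} + 3180 = 25 + 3180 = 3205$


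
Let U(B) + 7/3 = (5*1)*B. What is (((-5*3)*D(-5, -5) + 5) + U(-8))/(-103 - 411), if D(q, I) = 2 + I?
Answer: -23/1542 ≈ -0.014916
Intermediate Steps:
U(B) = -7/3 + 5*B (U(B) = -7/3 + (5*1)*B = -7/3 + 5*B)
(((-5*3)*D(-5, -5) + 5) + U(-8))/(-103 - 411) = (((-5*3)*(2 - 5) + 5) + (-7/3 + 5*(-8)))/(-103 - 411) = ((-15*(-3) + 5) + (-7/3 - 40))/(-514) = ((45 + 5) - 127/3)*(-1/514) = (50 - 127/3)*(-1/514) = (23/3)*(-1/514) = -23/1542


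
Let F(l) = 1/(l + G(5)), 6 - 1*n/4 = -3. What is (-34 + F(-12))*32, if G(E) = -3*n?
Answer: -16324/15 ≈ -1088.3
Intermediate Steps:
n = 36 (n = 24 - 4*(-3) = 24 + 12 = 36)
G(E) = -108 (G(E) = -3*36 = -108)
F(l) = 1/(-108 + l) (F(l) = 1/(l - 108) = 1/(-108 + l))
(-34 + F(-12))*32 = (-34 + 1/(-108 - 12))*32 = (-34 + 1/(-120))*32 = (-34 - 1/120)*32 = -4081/120*32 = -16324/15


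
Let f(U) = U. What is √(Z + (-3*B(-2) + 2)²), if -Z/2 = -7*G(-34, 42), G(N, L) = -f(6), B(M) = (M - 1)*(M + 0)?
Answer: 2*√43 ≈ 13.115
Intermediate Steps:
B(M) = M*(-1 + M) (B(M) = (-1 + M)*M = M*(-1 + M))
G(N, L) = -6 (G(N, L) = -1*6 = -6)
Z = -84 (Z = -(-14)*(-6) = -2*42 = -84)
√(Z + (-3*B(-2) + 2)²) = √(-84 + (-(-6)*(-1 - 2) + 2)²) = √(-84 + (-(-6)*(-3) + 2)²) = √(-84 + (-3*6 + 2)²) = √(-84 + (-18 + 2)²) = √(-84 + (-16)²) = √(-84 + 256) = √172 = 2*√43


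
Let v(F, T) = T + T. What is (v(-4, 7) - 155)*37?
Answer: -5217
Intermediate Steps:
v(F, T) = 2*T
(v(-4, 7) - 155)*37 = (2*7 - 155)*37 = (14 - 155)*37 = -141*37 = -5217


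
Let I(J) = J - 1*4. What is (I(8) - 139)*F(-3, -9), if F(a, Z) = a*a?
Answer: -1215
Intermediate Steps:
I(J) = -4 + J (I(J) = J - 4 = -4 + J)
F(a, Z) = a²
(I(8) - 139)*F(-3, -9) = ((-4 + 8) - 139)*(-3)² = (4 - 139)*9 = -135*9 = -1215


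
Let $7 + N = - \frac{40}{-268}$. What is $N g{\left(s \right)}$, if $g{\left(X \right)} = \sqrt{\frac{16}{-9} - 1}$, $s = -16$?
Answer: $- \frac{765 i}{67} \approx - 11.418 i$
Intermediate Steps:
$g{\left(X \right)} = \frac{5 i}{3}$ ($g{\left(X \right)} = \sqrt{16 \left(- \frac{1}{9}\right) - 1} = \sqrt{- \frac{16}{9} - 1} = \sqrt{- \frac{25}{9}} = \frac{5 i}{3}$)
$N = - \frac{459}{67}$ ($N = -7 - \frac{40}{-268} = -7 - - \frac{10}{67} = -7 + \frac{10}{67} = - \frac{459}{67} \approx -6.8507$)
$N g{\left(s \right)} = - \frac{459 \frac{5 i}{3}}{67} = - \frac{765 i}{67}$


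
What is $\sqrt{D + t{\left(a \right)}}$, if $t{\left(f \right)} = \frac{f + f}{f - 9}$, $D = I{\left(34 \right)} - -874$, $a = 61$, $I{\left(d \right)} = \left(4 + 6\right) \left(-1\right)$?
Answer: $\frac{5 \sqrt{23426}}{26} \approx 29.434$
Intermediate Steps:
$I{\left(d \right)} = -10$ ($I{\left(d \right)} = 10 \left(-1\right) = -10$)
$D = 864$ ($D = -10 - -874 = -10 + 874 = 864$)
$t{\left(f \right)} = \frac{2 f}{-9 + f}$
$\sqrt{D + t{\left(a \right)}} = \sqrt{864 + 2 \cdot 61 \frac{1}{-9 + 61}} = \sqrt{864 + 2 \cdot 61 \cdot \frac{1}{52}} = \sqrt{864 + \frac{61}{26}} = \sqrt{\frac{22525}{26}} = \frac{5 \sqrt{23426}}{26}$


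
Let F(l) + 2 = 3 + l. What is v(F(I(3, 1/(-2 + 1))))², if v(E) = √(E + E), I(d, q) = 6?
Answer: 14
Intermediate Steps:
F(l) = 1 + l (F(l) = -2 + (3 + l) = 1 + l)
v(E) = √2*√E (v(E) = √(2*E) = √2*√E)
v(F(I(3, 1/(-2 + 1))))² = (√2*√(1 + 6))² = (√2*√7)² = (√14)² = 14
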